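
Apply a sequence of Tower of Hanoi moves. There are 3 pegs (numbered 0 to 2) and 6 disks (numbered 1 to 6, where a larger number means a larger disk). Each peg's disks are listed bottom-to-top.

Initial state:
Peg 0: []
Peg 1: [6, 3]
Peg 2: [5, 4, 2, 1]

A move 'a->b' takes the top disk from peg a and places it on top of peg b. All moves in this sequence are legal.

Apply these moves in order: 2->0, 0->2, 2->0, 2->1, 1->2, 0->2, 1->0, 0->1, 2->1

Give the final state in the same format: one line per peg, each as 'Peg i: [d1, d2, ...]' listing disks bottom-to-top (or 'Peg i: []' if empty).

After move 1 (2->0):
Peg 0: [1]
Peg 1: [6, 3]
Peg 2: [5, 4, 2]

After move 2 (0->2):
Peg 0: []
Peg 1: [6, 3]
Peg 2: [5, 4, 2, 1]

After move 3 (2->0):
Peg 0: [1]
Peg 1: [6, 3]
Peg 2: [5, 4, 2]

After move 4 (2->1):
Peg 0: [1]
Peg 1: [6, 3, 2]
Peg 2: [5, 4]

After move 5 (1->2):
Peg 0: [1]
Peg 1: [6, 3]
Peg 2: [5, 4, 2]

After move 6 (0->2):
Peg 0: []
Peg 1: [6, 3]
Peg 2: [5, 4, 2, 1]

After move 7 (1->0):
Peg 0: [3]
Peg 1: [6]
Peg 2: [5, 4, 2, 1]

After move 8 (0->1):
Peg 0: []
Peg 1: [6, 3]
Peg 2: [5, 4, 2, 1]

After move 9 (2->1):
Peg 0: []
Peg 1: [6, 3, 1]
Peg 2: [5, 4, 2]

Answer: Peg 0: []
Peg 1: [6, 3, 1]
Peg 2: [5, 4, 2]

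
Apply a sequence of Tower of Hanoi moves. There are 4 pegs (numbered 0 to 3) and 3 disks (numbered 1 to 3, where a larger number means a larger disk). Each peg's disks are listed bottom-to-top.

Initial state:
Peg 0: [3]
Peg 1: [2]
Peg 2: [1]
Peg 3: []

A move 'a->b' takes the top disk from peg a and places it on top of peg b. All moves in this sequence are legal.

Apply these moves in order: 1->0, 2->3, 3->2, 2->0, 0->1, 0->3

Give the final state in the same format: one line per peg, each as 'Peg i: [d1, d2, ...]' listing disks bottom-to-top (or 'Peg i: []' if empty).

Answer: Peg 0: [3]
Peg 1: [1]
Peg 2: []
Peg 3: [2]

Derivation:
After move 1 (1->0):
Peg 0: [3, 2]
Peg 1: []
Peg 2: [1]
Peg 3: []

After move 2 (2->3):
Peg 0: [3, 2]
Peg 1: []
Peg 2: []
Peg 3: [1]

After move 3 (3->2):
Peg 0: [3, 2]
Peg 1: []
Peg 2: [1]
Peg 3: []

After move 4 (2->0):
Peg 0: [3, 2, 1]
Peg 1: []
Peg 2: []
Peg 3: []

After move 5 (0->1):
Peg 0: [3, 2]
Peg 1: [1]
Peg 2: []
Peg 3: []

After move 6 (0->3):
Peg 0: [3]
Peg 1: [1]
Peg 2: []
Peg 3: [2]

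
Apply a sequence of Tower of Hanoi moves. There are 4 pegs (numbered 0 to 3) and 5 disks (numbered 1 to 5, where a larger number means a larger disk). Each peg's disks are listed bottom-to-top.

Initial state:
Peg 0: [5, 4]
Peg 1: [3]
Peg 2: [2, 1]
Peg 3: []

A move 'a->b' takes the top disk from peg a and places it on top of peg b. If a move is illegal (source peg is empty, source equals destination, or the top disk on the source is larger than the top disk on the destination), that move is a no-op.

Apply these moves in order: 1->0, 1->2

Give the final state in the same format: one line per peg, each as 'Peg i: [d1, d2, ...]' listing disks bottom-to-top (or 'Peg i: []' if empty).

After move 1 (1->0):
Peg 0: [5, 4, 3]
Peg 1: []
Peg 2: [2, 1]
Peg 3: []

After move 2 (1->2):
Peg 0: [5, 4, 3]
Peg 1: []
Peg 2: [2, 1]
Peg 3: []

Answer: Peg 0: [5, 4, 3]
Peg 1: []
Peg 2: [2, 1]
Peg 3: []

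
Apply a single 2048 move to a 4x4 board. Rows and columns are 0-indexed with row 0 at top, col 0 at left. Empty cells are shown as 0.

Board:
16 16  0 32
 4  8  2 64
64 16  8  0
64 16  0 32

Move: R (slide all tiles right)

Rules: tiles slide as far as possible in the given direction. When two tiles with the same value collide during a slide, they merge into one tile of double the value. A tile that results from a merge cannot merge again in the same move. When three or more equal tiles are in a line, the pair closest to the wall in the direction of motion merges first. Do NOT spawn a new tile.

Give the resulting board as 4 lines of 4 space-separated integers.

Answer:  0  0 32 32
 4  8  2 64
 0 64 16  8
 0 64 16 32

Derivation:
Slide right:
row 0: [16, 16, 0, 32] -> [0, 0, 32, 32]
row 1: [4, 8, 2, 64] -> [4, 8, 2, 64]
row 2: [64, 16, 8, 0] -> [0, 64, 16, 8]
row 3: [64, 16, 0, 32] -> [0, 64, 16, 32]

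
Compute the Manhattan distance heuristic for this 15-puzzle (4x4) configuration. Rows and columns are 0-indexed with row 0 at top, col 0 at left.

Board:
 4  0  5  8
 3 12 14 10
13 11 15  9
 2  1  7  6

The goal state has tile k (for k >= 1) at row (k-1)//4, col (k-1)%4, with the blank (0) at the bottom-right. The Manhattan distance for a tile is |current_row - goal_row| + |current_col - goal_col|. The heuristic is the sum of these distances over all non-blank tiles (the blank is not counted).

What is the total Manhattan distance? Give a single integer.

Answer: 39

Derivation:
Tile 4: (0,0)->(0,3) = 3
Tile 5: (0,2)->(1,0) = 3
Tile 8: (0,3)->(1,3) = 1
Tile 3: (1,0)->(0,2) = 3
Tile 12: (1,1)->(2,3) = 3
Tile 14: (1,2)->(3,1) = 3
Tile 10: (1,3)->(2,1) = 3
Tile 13: (2,0)->(3,0) = 1
Tile 11: (2,1)->(2,2) = 1
Tile 15: (2,2)->(3,2) = 1
Tile 9: (2,3)->(2,0) = 3
Tile 2: (3,0)->(0,1) = 4
Tile 1: (3,1)->(0,0) = 4
Tile 7: (3,2)->(1,2) = 2
Tile 6: (3,3)->(1,1) = 4
Sum: 3 + 3 + 1 + 3 + 3 + 3 + 3 + 1 + 1 + 1 + 3 + 4 + 4 + 2 + 4 = 39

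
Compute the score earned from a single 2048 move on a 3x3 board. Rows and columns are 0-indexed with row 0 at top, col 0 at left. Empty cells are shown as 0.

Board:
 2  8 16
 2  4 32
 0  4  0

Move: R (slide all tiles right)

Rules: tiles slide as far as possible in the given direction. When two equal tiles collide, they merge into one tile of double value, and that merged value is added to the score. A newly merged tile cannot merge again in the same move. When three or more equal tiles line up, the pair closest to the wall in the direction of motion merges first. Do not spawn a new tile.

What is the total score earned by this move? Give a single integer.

Answer: 0

Derivation:
Slide right:
row 0: [2, 8, 16] -> [2, 8, 16]  score +0 (running 0)
row 1: [2, 4, 32] -> [2, 4, 32]  score +0 (running 0)
row 2: [0, 4, 0] -> [0, 0, 4]  score +0 (running 0)
Board after move:
 2  8 16
 2  4 32
 0  0  4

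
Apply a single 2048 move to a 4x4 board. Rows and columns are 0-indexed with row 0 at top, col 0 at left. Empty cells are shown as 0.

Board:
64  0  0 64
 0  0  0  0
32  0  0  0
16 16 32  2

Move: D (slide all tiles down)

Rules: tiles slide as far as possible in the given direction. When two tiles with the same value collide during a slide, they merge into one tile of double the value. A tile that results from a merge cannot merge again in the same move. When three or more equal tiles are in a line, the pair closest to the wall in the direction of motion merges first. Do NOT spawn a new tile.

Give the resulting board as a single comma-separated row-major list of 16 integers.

Answer: 0, 0, 0, 0, 64, 0, 0, 0, 32, 0, 0, 64, 16, 16, 32, 2

Derivation:
Slide down:
col 0: [64, 0, 32, 16] -> [0, 64, 32, 16]
col 1: [0, 0, 0, 16] -> [0, 0, 0, 16]
col 2: [0, 0, 0, 32] -> [0, 0, 0, 32]
col 3: [64, 0, 0, 2] -> [0, 0, 64, 2]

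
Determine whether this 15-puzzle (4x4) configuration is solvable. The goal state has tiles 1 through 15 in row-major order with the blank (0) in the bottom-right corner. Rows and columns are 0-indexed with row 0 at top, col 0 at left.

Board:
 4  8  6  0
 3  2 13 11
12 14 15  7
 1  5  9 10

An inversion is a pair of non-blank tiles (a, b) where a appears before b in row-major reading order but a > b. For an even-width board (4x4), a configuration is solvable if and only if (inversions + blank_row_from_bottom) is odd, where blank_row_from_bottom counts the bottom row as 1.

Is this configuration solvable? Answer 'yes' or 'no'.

Inversions: 45
Blank is in row 0 (0-indexed from top), which is row 4 counting from the bottom (bottom = 1).
45 + 4 = 49, which is odd, so the puzzle is solvable.

Answer: yes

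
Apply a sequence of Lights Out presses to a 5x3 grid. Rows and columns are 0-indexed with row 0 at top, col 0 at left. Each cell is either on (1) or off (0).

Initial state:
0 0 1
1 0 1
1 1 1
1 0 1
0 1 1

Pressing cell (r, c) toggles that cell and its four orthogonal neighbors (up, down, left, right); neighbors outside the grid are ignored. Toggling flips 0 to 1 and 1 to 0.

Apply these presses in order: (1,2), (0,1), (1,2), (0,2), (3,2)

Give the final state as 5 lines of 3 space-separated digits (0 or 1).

After press 1 at (1,2):
0 0 0
1 1 0
1 1 0
1 0 1
0 1 1

After press 2 at (0,1):
1 1 1
1 0 0
1 1 0
1 0 1
0 1 1

After press 3 at (1,2):
1 1 0
1 1 1
1 1 1
1 0 1
0 1 1

After press 4 at (0,2):
1 0 1
1 1 0
1 1 1
1 0 1
0 1 1

After press 5 at (3,2):
1 0 1
1 1 0
1 1 0
1 1 0
0 1 0

Answer: 1 0 1
1 1 0
1 1 0
1 1 0
0 1 0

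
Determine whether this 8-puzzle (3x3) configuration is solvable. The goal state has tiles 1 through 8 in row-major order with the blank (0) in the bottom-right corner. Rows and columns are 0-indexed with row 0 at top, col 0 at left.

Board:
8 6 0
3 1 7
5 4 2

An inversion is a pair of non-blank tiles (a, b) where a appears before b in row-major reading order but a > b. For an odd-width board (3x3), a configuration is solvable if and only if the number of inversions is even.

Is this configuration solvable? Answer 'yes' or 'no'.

Answer: yes

Derivation:
Inversions (pairs i<j in row-major order where tile[i] > tile[j] > 0): 20
20 is even, so the puzzle is solvable.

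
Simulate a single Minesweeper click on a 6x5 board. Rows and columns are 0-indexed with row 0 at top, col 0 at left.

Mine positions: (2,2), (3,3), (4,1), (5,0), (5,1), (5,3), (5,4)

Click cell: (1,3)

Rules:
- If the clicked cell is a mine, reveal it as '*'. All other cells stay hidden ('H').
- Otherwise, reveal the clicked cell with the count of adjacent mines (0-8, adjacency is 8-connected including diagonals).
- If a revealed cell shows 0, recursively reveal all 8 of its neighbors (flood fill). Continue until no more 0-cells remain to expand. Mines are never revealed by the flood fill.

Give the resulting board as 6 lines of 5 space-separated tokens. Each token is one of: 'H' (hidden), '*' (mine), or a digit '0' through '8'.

H H H H H
H H H 1 H
H H H H H
H H H H H
H H H H H
H H H H H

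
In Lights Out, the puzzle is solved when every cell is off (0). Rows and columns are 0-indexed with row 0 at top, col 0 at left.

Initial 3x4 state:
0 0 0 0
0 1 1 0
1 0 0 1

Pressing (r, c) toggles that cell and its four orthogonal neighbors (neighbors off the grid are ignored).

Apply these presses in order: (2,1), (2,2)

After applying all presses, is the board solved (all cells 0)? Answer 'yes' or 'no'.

Answer: yes

Derivation:
After press 1 at (2,1):
0 0 0 0
0 0 1 0
0 1 1 1

After press 2 at (2,2):
0 0 0 0
0 0 0 0
0 0 0 0

Lights still on: 0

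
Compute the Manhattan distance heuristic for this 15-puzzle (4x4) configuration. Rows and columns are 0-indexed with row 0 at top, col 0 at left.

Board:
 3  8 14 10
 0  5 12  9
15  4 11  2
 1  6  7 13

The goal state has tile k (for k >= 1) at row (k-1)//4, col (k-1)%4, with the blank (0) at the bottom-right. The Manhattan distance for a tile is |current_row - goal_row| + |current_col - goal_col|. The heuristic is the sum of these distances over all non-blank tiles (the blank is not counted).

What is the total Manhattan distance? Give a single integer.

Tile 3: at (0,0), goal (0,2), distance |0-0|+|0-2| = 2
Tile 8: at (0,1), goal (1,3), distance |0-1|+|1-3| = 3
Tile 14: at (0,2), goal (3,1), distance |0-3|+|2-1| = 4
Tile 10: at (0,3), goal (2,1), distance |0-2|+|3-1| = 4
Tile 5: at (1,1), goal (1,0), distance |1-1|+|1-0| = 1
Tile 12: at (1,2), goal (2,3), distance |1-2|+|2-3| = 2
Tile 9: at (1,3), goal (2,0), distance |1-2|+|3-0| = 4
Tile 15: at (2,0), goal (3,2), distance |2-3|+|0-2| = 3
Tile 4: at (2,1), goal (0,3), distance |2-0|+|1-3| = 4
Tile 11: at (2,2), goal (2,2), distance |2-2|+|2-2| = 0
Tile 2: at (2,3), goal (0,1), distance |2-0|+|3-1| = 4
Tile 1: at (3,0), goal (0,0), distance |3-0|+|0-0| = 3
Tile 6: at (3,1), goal (1,1), distance |3-1|+|1-1| = 2
Tile 7: at (3,2), goal (1,2), distance |3-1|+|2-2| = 2
Tile 13: at (3,3), goal (3,0), distance |3-3|+|3-0| = 3
Sum: 2 + 3 + 4 + 4 + 1 + 2 + 4 + 3 + 4 + 0 + 4 + 3 + 2 + 2 + 3 = 41

Answer: 41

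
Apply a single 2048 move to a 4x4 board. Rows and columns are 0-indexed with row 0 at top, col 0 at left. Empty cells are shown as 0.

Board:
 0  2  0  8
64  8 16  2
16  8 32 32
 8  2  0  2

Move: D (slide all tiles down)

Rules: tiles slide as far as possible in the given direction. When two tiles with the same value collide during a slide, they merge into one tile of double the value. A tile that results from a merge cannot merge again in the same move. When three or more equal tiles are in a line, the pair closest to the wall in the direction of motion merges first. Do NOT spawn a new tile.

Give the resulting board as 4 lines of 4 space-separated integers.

Slide down:
col 0: [0, 64, 16, 8] -> [0, 64, 16, 8]
col 1: [2, 8, 8, 2] -> [0, 2, 16, 2]
col 2: [0, 16, 32, 0] -> [0, 0, 16, 32]
col 3: [8, 2, 32, 2] -> [8, 2, 32, 2]

Answer:  0  0  0  8
64  2  0  2
16 16 16 32
 8  2 32  2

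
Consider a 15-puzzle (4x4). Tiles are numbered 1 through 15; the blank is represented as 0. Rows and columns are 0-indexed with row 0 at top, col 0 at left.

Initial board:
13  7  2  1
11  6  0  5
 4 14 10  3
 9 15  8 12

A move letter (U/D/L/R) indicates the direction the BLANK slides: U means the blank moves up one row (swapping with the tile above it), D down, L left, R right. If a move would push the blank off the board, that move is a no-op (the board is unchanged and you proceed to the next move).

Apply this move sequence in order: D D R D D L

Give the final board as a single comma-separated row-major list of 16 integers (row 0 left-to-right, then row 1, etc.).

Answer: 13, 7, 2, 1, 11, 6, 10, 5, 4, 14, 8, 3, 9, 15, 0, 12

Derivation:
After move 1 (D):
13  7  2  1
11  6 10  5
 4 14  0  3
 9 15  8 12

After move 2 (D):
13  7  2  1
11  6 10  5
 4 14  8  3
 9 15  0 12

After move 3 (R):
13  7  2  1
11  6 10  5
 4 14  8  3
 9 15 12  0

After move 4 (D):
13  7  2  1
11  6 10  5
 4 14  8  3
 9 15 12  0

After move 5 (D):
13  7  2  1
11  6 10  5
 4 14  8  3
 9 15 12  0

After move 6 (L):
13  7  2  1
11  6 10  5
 4 14  8  3
 9 15  0 12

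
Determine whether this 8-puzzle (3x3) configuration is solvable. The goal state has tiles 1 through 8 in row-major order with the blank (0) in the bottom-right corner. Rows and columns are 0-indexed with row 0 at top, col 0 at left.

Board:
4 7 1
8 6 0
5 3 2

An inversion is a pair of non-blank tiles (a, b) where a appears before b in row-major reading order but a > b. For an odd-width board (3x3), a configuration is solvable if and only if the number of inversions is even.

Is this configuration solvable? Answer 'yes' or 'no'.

Inversions (pairs i<j in row-major order where tile[i] > tile[j] > 0): 18
18 is even, so the puzzle is solvable.

Answer: yes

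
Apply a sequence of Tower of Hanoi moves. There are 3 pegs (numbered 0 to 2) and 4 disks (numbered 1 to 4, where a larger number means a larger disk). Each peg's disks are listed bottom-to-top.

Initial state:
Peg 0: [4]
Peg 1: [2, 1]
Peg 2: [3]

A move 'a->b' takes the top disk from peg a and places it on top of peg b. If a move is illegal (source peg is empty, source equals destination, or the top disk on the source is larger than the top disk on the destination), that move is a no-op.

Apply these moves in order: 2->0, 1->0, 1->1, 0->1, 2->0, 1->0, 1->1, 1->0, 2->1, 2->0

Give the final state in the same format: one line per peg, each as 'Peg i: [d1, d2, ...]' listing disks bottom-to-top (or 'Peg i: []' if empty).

After move 1 (2->0):
Peg 0: [4, 3]
Peg 1: [2, 1]
Peg 2: []

After move 2 (1->0):
Peg 0: [4, 3, 1]
Peg 1: [2]
Peg 2: []

After move 3 (1->1):
Peg 0: [4, 3, 1]
Peg 1: [2]
Peg 2: []

After move 4 (0->1):
Peg 0: [4, 3]
Peg 1: [2, 1]
Peg 2: []

After move 5 (2->0):
Peg 0: [4, 3]
Peg 1: [2, 1]
Peg 2: []

After move 6 (1->0):
Peg 0: [4, 3, 1]
Peg 1: [2]
Peg 2: []

After move 7 (1->1):
Peg 0: [4, 3, 1]
Peg 1: [2]
Peg 2: []

After move 8 (1->0):
Peg 0: [4, 3, 1]
Peg 1: [2]
Peg 2: []

After move 9 (2->1):
Peg 0: [4, 3, 1]
Peg 1: [2]
Peg 2: []

After move 10 (2->0):
Peg 0: [4, 3, 1]
Peg 1: [2]
Peg 2: []

Answer: Peg 0: [4, 3, 1]
Peg 1: [2]
Peg 2: []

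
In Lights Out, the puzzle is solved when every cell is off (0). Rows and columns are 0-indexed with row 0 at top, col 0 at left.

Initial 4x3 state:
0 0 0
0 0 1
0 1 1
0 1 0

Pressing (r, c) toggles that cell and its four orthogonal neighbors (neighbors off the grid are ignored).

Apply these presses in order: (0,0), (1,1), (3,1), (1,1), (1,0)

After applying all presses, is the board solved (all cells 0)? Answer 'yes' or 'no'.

Answer: no

Derivation:
After press 1 at (0,0):
1 1 0
1 0 1
0 1 1
0 1 0

After press 2 at (1,1):
1 0 0
0 1 0
0 0 1
0 1 0

After press 3 at (3,1):
1 0 0
0 1 0
0 1 1
1 0 1

After press 4 at (1,1):
1 1 0
1 0 1
0 0 1
1 0 1

After press 5 at (1,0):
0 1 0
0 1 1
1 0 1
1 0 1

Lights still on: 7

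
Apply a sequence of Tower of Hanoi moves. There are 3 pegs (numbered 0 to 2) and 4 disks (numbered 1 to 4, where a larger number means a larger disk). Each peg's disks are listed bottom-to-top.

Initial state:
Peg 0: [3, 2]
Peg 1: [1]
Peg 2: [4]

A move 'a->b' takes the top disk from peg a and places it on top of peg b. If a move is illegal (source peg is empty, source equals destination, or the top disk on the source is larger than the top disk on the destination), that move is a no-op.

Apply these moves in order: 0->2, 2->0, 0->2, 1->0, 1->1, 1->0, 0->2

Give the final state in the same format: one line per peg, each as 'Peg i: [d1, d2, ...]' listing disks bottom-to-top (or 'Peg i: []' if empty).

After move 1 (0->2):
Peg 0: [3]
Peg 1: [1]
Peg 2: [4, 2]

After move 2 (2->0):
Peg 0: [3, 2]
Peg 1: [1]
Peg 2: [4]

After move 3 (0->2):
Peg 0: [3]
Peg 1: [1]
Peg 2: [4, 2]

After move 4 (1->0):
Peg 0: [3, 1]
Peg 1: []
Peg 2: [4, 2]

After move 5 (1->1):
Peg 0: [3, 1]
Peg 1: []
Peg 2: [4, 2]

After move 6 (1->0):
Peg 0: [3, 1]
Peg 1: []
Peg 2: [4, 2]

After move 7 (0->2):
Peg 0: [3]
Peg 1: []
Peg 2: [4, 2, 1]

Answer: Peg 0: [3]
Peg 1: []
Peg 2: [4, 2, 1]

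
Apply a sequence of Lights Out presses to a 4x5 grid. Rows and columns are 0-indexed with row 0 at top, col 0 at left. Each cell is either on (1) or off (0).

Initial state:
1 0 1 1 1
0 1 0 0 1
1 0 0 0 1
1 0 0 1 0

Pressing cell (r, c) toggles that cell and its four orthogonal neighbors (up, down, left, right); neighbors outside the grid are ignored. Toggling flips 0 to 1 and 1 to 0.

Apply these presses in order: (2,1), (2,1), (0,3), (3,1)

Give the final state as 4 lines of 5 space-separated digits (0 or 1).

Answer: 1 0 0 0 0
0 1 0 1 1
1 1 0 0 1
0 1 1 1 0

Derivation:
After press 1 at (2,1):
1 0 1 1 1
0 0 0 0 1
0 1 1 0 1
1 1 0 1 0

After press 2 at (2,1):
1 0 1 1 1
0 1 0 0 1
1 0 0 0 1
1 0 0 1 0

After press 3 at (0,3):
1 0 0 0 0
0 1 0 1 1
1 0 0 0 1
1 0 0 1 0

After press 4 at (3,1):
1 0 0 0 0
0 1 0 1 1
1 1 0 0 1
0 1 1 1 0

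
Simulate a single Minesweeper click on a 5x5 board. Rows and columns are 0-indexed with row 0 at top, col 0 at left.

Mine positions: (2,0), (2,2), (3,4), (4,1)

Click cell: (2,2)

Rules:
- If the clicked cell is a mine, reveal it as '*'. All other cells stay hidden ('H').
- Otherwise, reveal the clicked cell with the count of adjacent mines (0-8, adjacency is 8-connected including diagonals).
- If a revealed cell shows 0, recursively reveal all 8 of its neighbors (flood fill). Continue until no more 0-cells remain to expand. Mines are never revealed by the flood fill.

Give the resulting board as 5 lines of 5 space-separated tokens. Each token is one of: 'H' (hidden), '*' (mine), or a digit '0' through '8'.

H H H H H
H H H H H
H H * H H
H H H H H
H H H H H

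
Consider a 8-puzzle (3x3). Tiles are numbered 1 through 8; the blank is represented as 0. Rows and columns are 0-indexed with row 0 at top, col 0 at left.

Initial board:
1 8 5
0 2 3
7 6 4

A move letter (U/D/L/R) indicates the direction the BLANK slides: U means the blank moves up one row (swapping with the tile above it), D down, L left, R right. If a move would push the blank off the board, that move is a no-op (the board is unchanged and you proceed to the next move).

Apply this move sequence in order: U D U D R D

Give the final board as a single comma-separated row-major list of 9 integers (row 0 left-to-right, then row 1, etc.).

After move 1 (U):
0 8 5
1 2 3
7 6 4

After move 2 (D):
1 8 5
0 2 3
7 6 4

After move 3 (U):
0 8 5
1 2 3
7 6 4

After move 4 (D):
1 8 5
0 2 3
7 6 4

After move 5 (R):
1 8 5
2 0 3
7 6 4

After move 6 (D):
1 8 5
2 6 3
7 0 4

Answer: 1, 8, 5, 2, 6, 3, 7, 0, 4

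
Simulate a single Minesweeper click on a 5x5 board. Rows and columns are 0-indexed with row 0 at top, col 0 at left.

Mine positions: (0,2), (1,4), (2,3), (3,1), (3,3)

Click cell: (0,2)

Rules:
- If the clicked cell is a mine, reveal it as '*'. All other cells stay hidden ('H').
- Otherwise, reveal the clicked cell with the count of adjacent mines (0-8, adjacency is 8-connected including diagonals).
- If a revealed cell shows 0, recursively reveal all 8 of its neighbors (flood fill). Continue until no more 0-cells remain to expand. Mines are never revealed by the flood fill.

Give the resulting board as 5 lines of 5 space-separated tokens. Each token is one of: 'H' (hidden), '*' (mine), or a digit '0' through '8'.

H H * H H
H H H H H
H H H H H
H H H H H
H H H H H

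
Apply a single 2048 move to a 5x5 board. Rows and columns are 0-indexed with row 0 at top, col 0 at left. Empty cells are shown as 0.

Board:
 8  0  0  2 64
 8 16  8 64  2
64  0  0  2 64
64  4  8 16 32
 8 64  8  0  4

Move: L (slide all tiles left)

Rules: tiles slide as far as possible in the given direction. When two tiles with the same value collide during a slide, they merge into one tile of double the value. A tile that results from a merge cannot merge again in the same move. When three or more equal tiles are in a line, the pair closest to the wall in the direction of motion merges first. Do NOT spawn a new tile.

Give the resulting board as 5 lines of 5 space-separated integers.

Answer:  8  2 64  0  0
 8 16  8 64  2
64  2 64  0  0
64  4  8 16 32
 8 64  8  4  0

Derivation:
Slide left:
row 0: [8, 0, 0, 2, 64] -> [8, 2, 64, 0, 0]
row 1: [8, 16, 8, 64, 2] -> [8, 16, 8, 64, 2]
row 2: [64, 0, 0, 2, 64] -> [64, 2, 64, 0, 0]
row 3: [64, 4, 8, 16, 32] -> [64, 4, 8, 16, 32]
row 4: [8, 64, 8, 0, 4] -> [8, 64, 8, 4, 0]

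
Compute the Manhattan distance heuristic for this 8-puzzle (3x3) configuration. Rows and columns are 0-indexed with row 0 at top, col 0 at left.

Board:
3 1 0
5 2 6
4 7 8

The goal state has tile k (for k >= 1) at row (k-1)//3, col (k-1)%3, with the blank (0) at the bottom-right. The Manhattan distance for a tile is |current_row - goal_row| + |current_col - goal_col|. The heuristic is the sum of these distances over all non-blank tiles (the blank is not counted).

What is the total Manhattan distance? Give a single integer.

Answer: 8

Derivation:
Tile 3: at (0,0), goal (0,2), distance |0-0|+|0-2| = 2
Tile 1: at (0,1), goal (0,0), distance |0-0|+|1-0| = 1
Tile 5: at (1,0), goal (1,1), distance |1-1|+|0-1| = 1
Tile 2: at (1,1), goal (0,1), distance |1-0|+|1-1| = 1
Tile 6: at (1,2), goal (1,2), distance |1-1|+|2-2| = 0
Tile 4: at (2,0), goal (1,0), distance |2-1|+|0-0| = 1
Tile 7: at (2,1), goal (2,0), distance |2-2|+|1-0| = 1
Tile 8: at (2,2), goal (2,1), distance |2-2|+|2-1| = 1
Sum: 2 + 1 + 1 + 1 + 0 + 1 + 1 + 1 = 8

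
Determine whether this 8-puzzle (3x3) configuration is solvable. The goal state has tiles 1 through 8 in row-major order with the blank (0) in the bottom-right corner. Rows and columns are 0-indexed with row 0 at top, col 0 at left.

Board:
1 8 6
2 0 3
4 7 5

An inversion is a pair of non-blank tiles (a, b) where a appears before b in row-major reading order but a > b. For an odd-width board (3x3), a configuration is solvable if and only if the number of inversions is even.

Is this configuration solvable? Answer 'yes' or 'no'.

Inversions (pairs i<j in row-major order where tile[i] > tile[j] > 0): 11
11 is odd, so the puzzle is not solvable.

Answer: no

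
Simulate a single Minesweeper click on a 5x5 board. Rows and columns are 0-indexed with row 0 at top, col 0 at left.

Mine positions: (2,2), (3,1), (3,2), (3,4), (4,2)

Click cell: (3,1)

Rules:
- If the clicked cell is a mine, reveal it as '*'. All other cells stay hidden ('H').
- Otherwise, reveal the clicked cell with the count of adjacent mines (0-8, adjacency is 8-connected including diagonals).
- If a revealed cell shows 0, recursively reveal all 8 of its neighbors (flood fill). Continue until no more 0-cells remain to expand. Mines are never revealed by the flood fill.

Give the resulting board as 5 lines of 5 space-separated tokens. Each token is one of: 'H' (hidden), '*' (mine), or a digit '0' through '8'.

H H H H H
H H H H H
H H H H H
H * H H H
H H H H H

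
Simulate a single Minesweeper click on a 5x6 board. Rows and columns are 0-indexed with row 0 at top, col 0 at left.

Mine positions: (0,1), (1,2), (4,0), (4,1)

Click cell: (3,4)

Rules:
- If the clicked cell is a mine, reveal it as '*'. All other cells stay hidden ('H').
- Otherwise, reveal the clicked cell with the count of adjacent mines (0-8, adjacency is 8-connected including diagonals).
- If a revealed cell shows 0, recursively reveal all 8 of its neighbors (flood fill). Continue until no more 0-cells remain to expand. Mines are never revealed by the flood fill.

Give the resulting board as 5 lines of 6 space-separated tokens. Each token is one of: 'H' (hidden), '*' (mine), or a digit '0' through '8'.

H H H 1 0 0
H H H 1 0 0
H H 1 1 0 0
H H 1 0 0 0
H H 1 0 0 0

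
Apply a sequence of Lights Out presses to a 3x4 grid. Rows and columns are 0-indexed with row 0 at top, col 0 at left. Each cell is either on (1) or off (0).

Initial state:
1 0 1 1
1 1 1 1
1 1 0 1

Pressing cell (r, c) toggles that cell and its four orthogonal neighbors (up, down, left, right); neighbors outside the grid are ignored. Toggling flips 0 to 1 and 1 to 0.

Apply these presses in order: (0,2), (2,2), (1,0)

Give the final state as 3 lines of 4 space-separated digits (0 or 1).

After press 1 at (0,2):
1 1 0 0
1 1 0 1
1 1 0 1

After press 2 at (2,2):
1 1 0 0
1 1 1 1
1 0 1 0

After press 3 at (1,0):
0 1 0 0
0 0 1 1
0 0 1 0

Answer: 0 1 0 0
0 0 1 1
0 0 1 0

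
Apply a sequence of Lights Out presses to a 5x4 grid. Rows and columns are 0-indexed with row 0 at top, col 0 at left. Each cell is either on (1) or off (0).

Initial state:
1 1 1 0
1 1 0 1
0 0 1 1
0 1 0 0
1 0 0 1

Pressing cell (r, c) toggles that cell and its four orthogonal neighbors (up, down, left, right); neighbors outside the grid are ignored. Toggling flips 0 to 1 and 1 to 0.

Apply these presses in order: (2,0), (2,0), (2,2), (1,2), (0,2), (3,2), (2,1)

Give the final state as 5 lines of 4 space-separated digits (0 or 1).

After press 1 at (2,0):
1 1 1 0
0 1 0 1
1 1 1 1
1 1 0 0
1 0 0 1

After press 2 at (2,0):
1 1 1 0
1 1 0 1
0 0 1 1
0 1 0 0
1 0 0 1

After press 3 at (2,2):
1 1 1 0
1 1 1 1
0 1 0 0
0 1 1 0
1 0 0 1

After press 4 at (1,2):
1 1 0 0
1 0 0 0
0 1 1 0
0 1 1 0
1 0 0 1

After press 5 at (0,2):
1 0 1 1
1 0 1 0
0 1 1 0
0 1 1 0
1 0 0 1

After press 6 at (3,2):
1 0 1 1
1 0 1 0
0 1 0 0
0 0 0 1
1 0 1 1

After press 7 at (2,1):
1 0 1 1
1 1 1 0
1 0 1 0
0 1 0 1
1 0 1 1

Answer: 1 0 1 1
1 1 1 0
1 0 1 0
0 1 0 1
1 0 1 1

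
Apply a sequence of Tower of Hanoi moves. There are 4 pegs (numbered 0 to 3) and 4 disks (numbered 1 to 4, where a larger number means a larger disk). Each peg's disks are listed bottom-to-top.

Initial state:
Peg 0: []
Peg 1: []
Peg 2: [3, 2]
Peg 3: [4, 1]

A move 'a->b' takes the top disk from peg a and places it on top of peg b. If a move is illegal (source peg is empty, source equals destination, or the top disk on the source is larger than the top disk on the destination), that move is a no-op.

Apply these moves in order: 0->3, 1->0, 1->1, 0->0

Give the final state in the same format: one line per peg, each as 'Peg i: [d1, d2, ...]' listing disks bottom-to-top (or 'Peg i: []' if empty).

Answer: Peg 0: []
Peg 1: []
Peg 2: [3, 2]
Peg 3: [4, 1]

Derivation:
After move 1 (0->3):
Peg 0: []
Peg 1: []
Peg 2: [3, 2]
Peg 3: [4, 1]

After move 2 (1->0):
Peg 0: []
Peg 1: []
Peg 2: [3, 2]
Peg 3: [4, 1]

After move 3 (1->1):
Peg 0: []
Peg 1: []
Peg 2: [3, 2]
Peg 3: [4, 1]

After move 4 (0->0):
Peg 0: []
Peg 1: []
Peg 2: [3, 2]
Peg 3: [4, 1]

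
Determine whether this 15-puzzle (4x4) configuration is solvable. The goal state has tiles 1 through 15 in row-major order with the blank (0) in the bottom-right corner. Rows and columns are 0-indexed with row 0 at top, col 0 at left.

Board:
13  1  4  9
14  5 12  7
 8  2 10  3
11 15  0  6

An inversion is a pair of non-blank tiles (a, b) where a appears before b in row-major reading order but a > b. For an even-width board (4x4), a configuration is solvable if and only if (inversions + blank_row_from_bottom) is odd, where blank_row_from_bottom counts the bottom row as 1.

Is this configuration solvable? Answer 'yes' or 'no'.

Answer: yes

Derivation:
Inversions: 48
Blank is in row 3 (0-indexed from top), which is row 1 counting from the bottom (bottom = 1).
48 + 1 = 49, which is odd, so the puzzle is solvable.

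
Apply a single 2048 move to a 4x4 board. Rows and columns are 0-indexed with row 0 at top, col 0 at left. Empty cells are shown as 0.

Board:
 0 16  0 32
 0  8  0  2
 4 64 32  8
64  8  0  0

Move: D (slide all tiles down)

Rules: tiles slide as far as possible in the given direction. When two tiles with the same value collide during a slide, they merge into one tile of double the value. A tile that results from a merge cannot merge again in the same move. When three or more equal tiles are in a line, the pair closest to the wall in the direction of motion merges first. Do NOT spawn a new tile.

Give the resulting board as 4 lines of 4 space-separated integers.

Answer:  0 16  0  0
 0  8  0 32
 4 64  0  2
64  8 32  8

Derivation:
Slide down:
col 0: [0, 0, 4, 64] -> [0, 0, 4, 64]
col 1: [16, 8, 64, 8] -> [16, 8, 64, 8]
col 2: [0, 0, 32, 0] -> [0, 0, 0, 32]
col 3: [32, 2, 8, 0] -> [0, 32, 2, 8]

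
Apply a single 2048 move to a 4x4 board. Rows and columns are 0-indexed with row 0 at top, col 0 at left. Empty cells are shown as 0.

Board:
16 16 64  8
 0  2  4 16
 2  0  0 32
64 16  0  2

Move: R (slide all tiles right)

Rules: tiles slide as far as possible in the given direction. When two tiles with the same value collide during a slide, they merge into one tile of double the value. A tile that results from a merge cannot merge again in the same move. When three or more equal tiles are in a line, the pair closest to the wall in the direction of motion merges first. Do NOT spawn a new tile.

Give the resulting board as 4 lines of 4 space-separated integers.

Slide right:
row 0: [16, 16, 64, 8] -> [0, 32, 64, 8]
row 1: [0, 2, 4, 16] -> [0, 2, 4, 16]
row 2: [2, 0, 0, 32] -> [0, 0, 2, 32]
row 3: [64, 16, 0, 2] -> [0, 64, 16, 2]

Answer:  0 32 64  8
 0  2  4 16
 0  0  2 32
 0 64 16  2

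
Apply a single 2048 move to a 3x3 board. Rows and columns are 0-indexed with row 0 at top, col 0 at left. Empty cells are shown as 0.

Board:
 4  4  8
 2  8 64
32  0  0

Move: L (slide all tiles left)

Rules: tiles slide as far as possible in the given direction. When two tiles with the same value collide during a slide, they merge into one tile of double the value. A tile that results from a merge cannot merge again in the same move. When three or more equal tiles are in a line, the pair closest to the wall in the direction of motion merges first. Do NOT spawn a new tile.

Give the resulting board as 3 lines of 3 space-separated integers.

Slide left:
row 0: [4, 4, 8] -> [8, 8, 0]
row 1: [2, 8, 64] -> [2, 8, 64]
row 2: [32, 0, 0] -> [32, 0, 0]

Answer:  8  8  0
 2  8 64
32  0  0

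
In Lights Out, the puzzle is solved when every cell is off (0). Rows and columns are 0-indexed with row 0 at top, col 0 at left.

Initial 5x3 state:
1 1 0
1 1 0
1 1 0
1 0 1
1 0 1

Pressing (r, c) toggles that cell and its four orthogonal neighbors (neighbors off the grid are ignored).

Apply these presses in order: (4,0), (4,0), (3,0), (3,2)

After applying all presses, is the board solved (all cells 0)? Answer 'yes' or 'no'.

Answer: no

Derivation:
After press 1 at (4,0):
1 1 0
1 1 0
1 1 0
0 0 1
0 1 1

After press 2 at (4,0):
1 1 0
1 1 0
1 1 0
1 0 1
1 0 1

After press 3 at (3,0):
1 1 0
1 1 0
0 1 0
0 1 1
0 0 1

After press 4 at (3,2):
1 1 0
1 1 0
0 1 1
0 0 0
0 0 0

Lights still on: 6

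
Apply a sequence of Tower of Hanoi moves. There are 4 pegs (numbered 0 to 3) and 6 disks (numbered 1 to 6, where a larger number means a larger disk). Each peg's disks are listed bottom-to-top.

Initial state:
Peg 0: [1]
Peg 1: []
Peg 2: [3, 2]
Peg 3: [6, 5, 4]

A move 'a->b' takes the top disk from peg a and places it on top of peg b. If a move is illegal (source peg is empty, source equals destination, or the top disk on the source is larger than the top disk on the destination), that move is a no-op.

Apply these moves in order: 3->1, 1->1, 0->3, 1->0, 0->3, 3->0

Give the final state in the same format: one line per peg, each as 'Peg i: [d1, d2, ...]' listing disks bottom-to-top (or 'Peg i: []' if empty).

After move 1 (3->1):
Peg 0: [1]
Peg 1: [4]
Peg 2: [3, 2]
Peg 3: [6, 5]

After move 2 (1->1):
Peg 0: [1]
Peg 1: [4]
Peg 2: [3, 2]
Peg 3: [6, 5]

After move 3 (0->3):
Peg 0: []
Peg 1: [4]
Peg 2: [3, 2]
Peg 3: [6, 5, 1]

After move 4 (1->0):
Peg 0: [4]
Peg 1: []
Peg 2: [3, 2]
Peg 3: [6, 5, 1]

After move 5 (0->3):
Peg 0: [4]
Peg 1: []
Peg 2: [3, 2]
Peg 3: [6, 5, 1]

After move 6 (3->0):
Peg 0: [4, 1]
Peg 1: []
Peg 2: [3, 2]
Peg 3: [6, 5]

Answer: Peg 0: [4, 1]
Peg 1: []
Peg 2: [3, 2]
Peg 3: [6, 5]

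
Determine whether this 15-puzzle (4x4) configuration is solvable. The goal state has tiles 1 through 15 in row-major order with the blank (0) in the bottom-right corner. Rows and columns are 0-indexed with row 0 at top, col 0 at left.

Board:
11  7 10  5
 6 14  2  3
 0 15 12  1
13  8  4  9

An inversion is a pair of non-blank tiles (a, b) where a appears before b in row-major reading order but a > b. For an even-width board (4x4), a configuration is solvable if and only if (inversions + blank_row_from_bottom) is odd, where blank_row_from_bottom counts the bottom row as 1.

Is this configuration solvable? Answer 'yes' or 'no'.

Answer: no

Derivation:
Inversions: 56
Blank is in row 2 (0-indexed from top), which is row 2 counting from the bottom (bottom = 1).
56 + 2 = 58, which is even, so the puzzle is not solvable.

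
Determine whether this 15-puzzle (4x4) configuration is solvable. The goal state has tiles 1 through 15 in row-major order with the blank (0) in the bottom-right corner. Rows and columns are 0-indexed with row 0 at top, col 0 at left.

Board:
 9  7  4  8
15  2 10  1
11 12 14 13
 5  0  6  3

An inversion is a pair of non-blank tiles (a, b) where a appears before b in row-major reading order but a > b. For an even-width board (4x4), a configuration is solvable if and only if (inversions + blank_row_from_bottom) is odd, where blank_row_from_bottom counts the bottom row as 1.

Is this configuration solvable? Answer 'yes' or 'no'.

Inversions: 52
Blank is in row 3 (0-indexed from top), which is row 1 counting from the bottom (bottom = 1).
52 + 1 = 53, which is odd, so the puzzle is solvable.

Answer: yes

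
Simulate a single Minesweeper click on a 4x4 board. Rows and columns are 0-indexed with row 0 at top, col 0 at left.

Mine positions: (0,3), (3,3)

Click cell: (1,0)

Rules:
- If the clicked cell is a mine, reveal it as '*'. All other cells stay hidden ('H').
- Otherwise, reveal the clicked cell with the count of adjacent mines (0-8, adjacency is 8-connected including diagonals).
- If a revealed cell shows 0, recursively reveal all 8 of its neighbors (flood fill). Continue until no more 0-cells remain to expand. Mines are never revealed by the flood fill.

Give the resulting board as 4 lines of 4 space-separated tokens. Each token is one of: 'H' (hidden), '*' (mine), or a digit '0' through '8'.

0 0 1 H
0 0 1 H
0 0 1 H
0 0 1 H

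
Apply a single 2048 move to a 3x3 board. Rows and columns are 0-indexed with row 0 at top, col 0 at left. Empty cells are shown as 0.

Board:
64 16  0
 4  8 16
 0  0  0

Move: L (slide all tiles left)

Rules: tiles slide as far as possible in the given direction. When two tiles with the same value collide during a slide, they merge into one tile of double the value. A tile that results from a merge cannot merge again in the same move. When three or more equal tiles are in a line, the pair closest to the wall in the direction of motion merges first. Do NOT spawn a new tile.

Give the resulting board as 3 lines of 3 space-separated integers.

Answer: 64 16  0
 4  8 16
 0  0  0

Derivation:
Slide left:
row 0: [64, 16, 0] -> [64, 16, 0]
row 1: [4, 8, 16] -> [4, 8, 16]
row 2: [0, 0, 0] -> [0, 0, 0]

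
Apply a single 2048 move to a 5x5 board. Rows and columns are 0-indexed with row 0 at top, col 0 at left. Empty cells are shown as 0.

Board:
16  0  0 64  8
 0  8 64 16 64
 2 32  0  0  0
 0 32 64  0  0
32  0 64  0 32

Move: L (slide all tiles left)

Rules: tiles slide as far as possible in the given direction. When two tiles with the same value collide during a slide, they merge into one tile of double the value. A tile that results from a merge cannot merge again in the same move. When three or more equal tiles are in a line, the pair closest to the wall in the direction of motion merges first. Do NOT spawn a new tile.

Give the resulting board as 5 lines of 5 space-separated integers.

Slide left:
row 0: [16, 0, 0, 64, 8] -> [16, 64, 8, 0, 0]
row 1: [0, 8, 64, 16, 64] -> [8, 64, 16, 64, 0]
row 2: [2, 32, 0, 0, 0] -> [2, 32, 0, 0, 0]
row 3: [0, 32, 64, 0, 0] -> [32, 64, 0, 0, 0]
row 4: [32, 0, 64, 0, 32] -> [32, 64, 32, 0, 0]

Answer: 16 64  8  0  0
 8 64 16 64  0
 2 32  0  0  0
32 64  0  0  0
32 64 32  0  0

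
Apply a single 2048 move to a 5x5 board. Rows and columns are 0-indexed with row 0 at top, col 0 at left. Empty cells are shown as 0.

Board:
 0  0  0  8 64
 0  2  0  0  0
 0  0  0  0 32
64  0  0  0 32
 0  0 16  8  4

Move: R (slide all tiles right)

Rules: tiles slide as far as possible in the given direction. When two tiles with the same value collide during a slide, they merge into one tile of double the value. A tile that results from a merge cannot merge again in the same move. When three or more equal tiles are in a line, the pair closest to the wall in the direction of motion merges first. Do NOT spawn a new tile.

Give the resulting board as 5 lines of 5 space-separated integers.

Slide right:
row 0: [0, 0, 0, 8, 64] -> [0, 0, 0, 8, 64]
row 1: [0, 2, 0, 0, 0] -> [0, 0, 0, 0, 2]
row 2: [0, 0, 0, 0, 32] -> [0, 0, 0, 0, 32]
row 3: [64, 0, 0, 0, 32] -> [0, 0, 0, 64, 32]
row 4: [0, 0, 16, 8, 4] -> [0, 0, 16, 8, 4]

Answer:  0  0  0  8 64
 0  0  0  0  2
 0  0  0  0 32
 0  0  0 64 32
 0  0 16  8  4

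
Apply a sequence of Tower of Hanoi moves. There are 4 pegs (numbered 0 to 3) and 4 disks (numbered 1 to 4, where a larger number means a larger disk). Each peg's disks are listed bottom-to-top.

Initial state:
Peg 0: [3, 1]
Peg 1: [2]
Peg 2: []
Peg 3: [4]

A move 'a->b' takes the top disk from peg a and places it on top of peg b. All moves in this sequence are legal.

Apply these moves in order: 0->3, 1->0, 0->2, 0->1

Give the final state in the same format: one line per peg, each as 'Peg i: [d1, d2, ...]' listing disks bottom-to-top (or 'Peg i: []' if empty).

Answer: Peg 0: []
Peg 1: [3]
Peg 2: [2]
Peg 3: [4, 1]

Derivation:
After move 1 (0->3):
Peg 0: [3]
Peg 1: [2]
Peg 2: []
Peg 3: [4, 1]

After move 2 (1->0):
Peg 0: [3, 2]
Peg 1: []
Peg 2: []
Peg 3: [4, 1]

After move 3 (0->2):
Peg 0: [3]
Peg 1: []
Peg 2: [2]
Peg 3: [4, 1]

After move 4 (0->1):
Peg 0: []
Peg 1: [3]
Peg 2: [2]
Peg 3: [4, 1]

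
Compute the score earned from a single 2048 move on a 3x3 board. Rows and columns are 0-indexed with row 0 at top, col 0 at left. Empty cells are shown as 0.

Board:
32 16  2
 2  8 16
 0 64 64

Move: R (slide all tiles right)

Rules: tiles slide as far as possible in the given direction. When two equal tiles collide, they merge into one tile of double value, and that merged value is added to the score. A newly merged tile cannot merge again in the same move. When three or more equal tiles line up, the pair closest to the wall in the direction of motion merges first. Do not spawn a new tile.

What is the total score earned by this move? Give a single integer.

Answer: 128

Derivation:
Slide right:
row 0: [32, 16, 2] -> [32, 16, 2]  score +0 (running 0)
row 1: [2, 8, 16] -> [2, 8, 16]  score +0 (running 0)
row 2: [0, 64, 64] -> [0, 0, 128]  score +128 (running 128)
Board after move:
 32  16   2
  2   8  16
  0   0 128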